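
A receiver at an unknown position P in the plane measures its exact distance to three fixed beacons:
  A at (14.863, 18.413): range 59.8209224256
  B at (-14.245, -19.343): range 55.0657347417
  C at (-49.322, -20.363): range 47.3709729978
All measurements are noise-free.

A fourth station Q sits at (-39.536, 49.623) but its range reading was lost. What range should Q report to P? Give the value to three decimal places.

eq1: (x − 14.863)² + (y − 18.413)² = 59.8209224256²
eq2: (x + 14.245)² + (y + 19.343)² = 55.0657347417²
eq3: (x + 49.322)² + (y + 20.363)² = 47.3709729978²
eq3−eq2, eq3−eq1 (x²,y² cancel):
  70.154·x + 2.040·y = -3058.465839
  128.370·x + 77.552·y = -3621.897792
det = 70.154·77.552 − 2.040·128.370 = 5178.708208
x = (-3058.465839·77.552 − 2.040·-3621.897792) / 5178.708208 = -44.374284
y = (70.154·-3621.897792 − -3058.465839·128.370) / 5178.708208 = 26.748880
|P − Q| = √((-44.374284 − -39.536)² + (26.748880 − 49.623)²) = 23.380214

23.380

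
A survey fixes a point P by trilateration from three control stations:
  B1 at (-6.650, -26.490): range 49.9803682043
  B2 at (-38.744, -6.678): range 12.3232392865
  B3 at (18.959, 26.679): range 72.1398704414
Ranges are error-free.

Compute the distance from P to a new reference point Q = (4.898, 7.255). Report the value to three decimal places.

53.703

eq1: (x + 6.650)² + (y + 26.490)² = 49.9803682043²
eq2: (x + 38.744)² + (y + 6.678)² = 12.3232392865²
eq3: (x − 18.959)² + (y − 26.679)² = 72.1398704414²
eq1−eq3, eq1−eq2 (x²,y² cancel):
  51.218·x + 106.338·y = -2380.853579
  -64.188·x + 39.624·y = 3145.925599
det = 51.218·39.624 − 106.338·-64.188 = 8855.085576
x = (-2380.853579·39.624 − 106.338·3145.925599) / 8855.085576 = -48.432099
y = (51.218·3145.925599 − -2380.853579·-64.188) / 8855.085576 = 0.937968
|P − Q| = √((-48.432099 − 4.898)² + (0.937968 − 7.255)²) = 53.702927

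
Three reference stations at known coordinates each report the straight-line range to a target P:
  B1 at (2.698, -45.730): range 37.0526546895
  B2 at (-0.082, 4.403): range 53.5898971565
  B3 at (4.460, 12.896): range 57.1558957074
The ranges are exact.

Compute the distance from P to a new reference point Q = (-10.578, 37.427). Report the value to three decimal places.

85.881

eq1: (x − 2.698)² + (y + 45.730)² = 37.0526546895²
eq2: (x + 0.082)² + (y − 4.403)² = 53.5898971565²
eq3: (x − 4.460)² + (y − 12.896)² = 57.1558957074²
eq1−eq3, eq1−eq2 (x²,y² cancel):
  3.524·x + 117.252·y = -3806.210883
  -5.560·x + 100.266·y = -3578.096829
det = 3.524·100.266 − 117.252·-5.560 = 1005.258504
x = (-3806.210883·100.266 − 117.252·-3578.096829) / 1005.258504 = 37.707186
y = (3.524·-3578.096829 − -3806.210883·-5.560) / 1005.258504 = -33.595086
|P − Q| = √((37.707186 − -10.578)² + (-33.595086 − 37.427)²) = 85.881289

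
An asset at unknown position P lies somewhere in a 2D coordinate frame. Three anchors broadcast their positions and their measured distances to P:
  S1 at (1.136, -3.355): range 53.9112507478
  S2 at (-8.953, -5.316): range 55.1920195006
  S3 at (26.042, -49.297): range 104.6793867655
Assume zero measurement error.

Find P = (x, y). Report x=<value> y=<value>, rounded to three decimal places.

x=-7.517 y=49.857

eq1: (x − 1.136)² + (y + 3.355)² = 53.9112507478²
eq2: (x + 8.953)² + (y + 5.316)² = 55.1920195006²
eq3: (x − 26.042)² + (y + 49.297)² = 104.6793867655²
eq1−eq2, eq1−eq3 (x²,y² cancel):
  -20.178·x − 3.922·y = -43.866515
  49.812·x − 91.884·y = -4955.517604
det = -20.178·-91.884 − -3.922·49.812 = 2049.398016
x = (-43.866515·-91.884 − -3.922·-4955.517604) / 2049.398016 = -7.516797
y = (-20.178·-4955.517604 − -43.866515·49.812) / 2049.398016 = 49.857330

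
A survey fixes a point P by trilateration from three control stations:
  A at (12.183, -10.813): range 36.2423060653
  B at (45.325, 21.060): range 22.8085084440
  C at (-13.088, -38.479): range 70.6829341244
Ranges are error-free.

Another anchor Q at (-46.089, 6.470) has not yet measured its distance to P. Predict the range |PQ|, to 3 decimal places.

eq1: (x − 12.183)² + (y + 10.813)² = 36.2423060653²
eq2: (x − 45.325)² + (y − 21.060)² = 22.8085084440²
eq3: (x + 13.088)² + (y + 38.479)² = 70.6829341244²
eq3−eq1, eq3−eq2 (x²,y² cancel):
  50.542·x + 55.332·y = 2295.989701
  116.826·x + 119.078·y = 5321.799159
det = 50.542·119.078 − 55.332·116.826 = -445.775956
x = (2295.989701·119.078 − 55.332·5321.799159) / -445.775956 = 47.252278
y = (50.542·5321.799159 − 2295.989701·116.826) / -445.775956 = -1.666937
|P − Q| = √((47.252278 − -46.089)² + (-1.666937 − 6.470)²) = 93.695272

93.695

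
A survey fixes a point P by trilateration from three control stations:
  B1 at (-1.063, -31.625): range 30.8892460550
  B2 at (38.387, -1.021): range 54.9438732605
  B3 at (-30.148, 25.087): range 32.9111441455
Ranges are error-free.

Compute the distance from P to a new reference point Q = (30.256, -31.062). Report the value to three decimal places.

53.548

eq1: (x + 1.063)² + (y + 31.625)² = 30.8892460550²
eq2: (x − 38.387)² + (y + 1.021)² = 54.9438732605²
eq3: (x + 30.148)² + (y − 25.087)² = 32.9111441455²
eq2−eq1, eq2−eq3 (x²,y² cancel):
  -78.900·x − 61.208·y = 1591.350071
  -137.070·x + 52.216·y = 1999.341063
det = -78.900·52.216 − -61.208·-137.070 = -12509.622960
x = (1591.350071·52.216 − -61.208·1999.341063) / -12509.622960 = -16.424924
y = (-78.900·1999.341063 − 1591.350071·-137.070) / -12509.622960 = -4.826552
|P − Q| = √((-16.424924 − 30.256)² + (-4.826552 − -31.062)²) = 53.548178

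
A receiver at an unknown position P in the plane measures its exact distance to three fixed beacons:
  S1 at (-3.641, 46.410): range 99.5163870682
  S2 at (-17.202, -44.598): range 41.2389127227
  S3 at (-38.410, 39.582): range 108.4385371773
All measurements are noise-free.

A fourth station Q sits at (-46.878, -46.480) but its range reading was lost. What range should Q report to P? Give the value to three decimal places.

eq1: (x + 3.641)² + (y − 46.410)² = 99.5163870682²
eq2: (x + 17.202)² + (y + 44.598)² = 41.2389127227²
eq3: (x + 38.410)² + (y − 39.582)² = 108.4385371773²
eq3−eq1, eq3−eq2 (x²,y² cancel):
  69.538·x + 13.656·y = 980.487207
  42.416·x − 168.360·y = 9301.096007
det = 69.538·-168.360 − 13.656·42.416 = -12286.650576
x = (980.487207·-168.360 − 13.656·9301.096007) / -12286.650576 = 23.773004
y = (69.538·9301.096007 − 980.487207·42.416) / -12286.650576 = -49.256001
|P − Q| = √((23.773004 − -46.878)² + (-49.256001 − -46.480)²) = 70.705520

70.706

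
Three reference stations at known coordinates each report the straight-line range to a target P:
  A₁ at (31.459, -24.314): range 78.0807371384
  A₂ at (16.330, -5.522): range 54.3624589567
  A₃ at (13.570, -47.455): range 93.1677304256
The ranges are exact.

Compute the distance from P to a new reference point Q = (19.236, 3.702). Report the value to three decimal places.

eq1: (x − 31.459)² + (y + 24.314)² = 78.0807371384²
eq2: (x − 16.330)² + (y + 5.522)² = 54.3624589567²
eq3: (x − 13.570)² + (y + 47.455)² = 93.1677304256²
eq1−eq3, eq1−eq2 (x²,y² cancel):
  -35.778·x − 46.282·y = -1728.341833
  -30.258·x + 37.584·y = 1857.646675
det = -35.778·37.584 − -46.282·-30.258 = -2745.081108
x = (-1728.341833·37.584 − -46.282·1857.646675) / -2745.081108 = -7.656460
y = (-35.778·1857.646675 − -1728.341833·-30.258) / -2745.081108 = 43.262492
|P − Q| = √((-7.656460 − 19.236)² + (43.262492 − 3.702)²) = 47.835520

47.836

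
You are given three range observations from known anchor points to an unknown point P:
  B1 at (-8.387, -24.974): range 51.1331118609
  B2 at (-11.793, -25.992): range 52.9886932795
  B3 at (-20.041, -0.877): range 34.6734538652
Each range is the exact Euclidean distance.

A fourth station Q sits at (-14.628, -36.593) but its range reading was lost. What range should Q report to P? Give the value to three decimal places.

63.959

eq1: (x + 8.387)² + (y + 24.974)² = 51.1331118609²
eq2: (x + 11.793)² + (y + 25.992)² = 52.9886932795²
eq3: (x + 20.041)² + (y + 0.877)² = 34.6734538652²
eq3−eq1, eq3−eq2 (x²,y² cancel):
  23.308·x − 48.194·y = -1120.715091
  16.496·x − 50.230·y = -1193.305110
det = 23.308·-50.230 − -48.194·16.496 = -375.752616
x = (-1120.715091·-50.230 − -48.194·-1193.305110) / -375.752616 = 3.237842
y = (23.308·-1193.305110 − -1120.715091·16.496) / -375.752616 = 24.820158
|P − Q| = √((3.237842 − -14.628)² + (24.820158 − -36.593)²) = 63.959083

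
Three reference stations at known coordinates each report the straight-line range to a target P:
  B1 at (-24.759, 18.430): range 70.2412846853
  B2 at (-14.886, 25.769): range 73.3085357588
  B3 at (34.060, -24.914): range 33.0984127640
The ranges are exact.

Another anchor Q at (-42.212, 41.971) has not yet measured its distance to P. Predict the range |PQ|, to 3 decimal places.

99.259

eq1: (x + 24.759)² + (y − 18.430)² = 70.2412846853²
eq2: (x + 14.886)² + (y − 25.769)² = 73.3085357588²
eq3: (x − 34.060)² + (y + 24.914)² = 33.0984127640²
eq2−eq1, eq2−eq3 (x²,y² cancel):
  -19.746·x − 14.678·y = 507.341965
  97.892·x − 101.366·y = 5173.793127
det = -19.746·-101.366 − -14.678·97.892 = 3438.431812
x = (507.341965·-101.366 − -14.678·5173.793127) / 3438.431812 = 7.129328
y = (-19.746·5173.793127 − 507.341965·97.892) / 3438.431812 = -44.155722
|P − Q| = √((7.129328 − -42.212)² + (-44.155722 − 41.971)²) = 99.259150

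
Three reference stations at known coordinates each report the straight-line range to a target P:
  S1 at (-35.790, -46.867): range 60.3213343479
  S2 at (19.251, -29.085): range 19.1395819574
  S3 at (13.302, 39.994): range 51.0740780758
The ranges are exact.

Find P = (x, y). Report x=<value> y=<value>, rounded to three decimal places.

x=12.767 y=-11.077

eq1: (x + 35.790)² + (y + 46.867)² = 60.3213343479²
eq2: (x − 19.251)² + (y + 29.085)² = 19.1395819574²
eq3: (x − 13.302)² + (y − 39.994)² = 51.0740780758²
eq2−eq3, eq2−eq1 (x²,y² cancel):
  -11.898·x + 138.158·y = -1682.312840
  -110.082·x − 35.564·y = -1011.438217
det = -11.898·-35.564 − 138.158·-110.082 = 15631.849428
x = (-1682.312840·-35.564 − 138.158·-1011.438217) / 15631.849428 = 12.766759
y = (-11.898·-1011.438217 − -1682.312840·-110.082) / 15631.849428 = -11.077273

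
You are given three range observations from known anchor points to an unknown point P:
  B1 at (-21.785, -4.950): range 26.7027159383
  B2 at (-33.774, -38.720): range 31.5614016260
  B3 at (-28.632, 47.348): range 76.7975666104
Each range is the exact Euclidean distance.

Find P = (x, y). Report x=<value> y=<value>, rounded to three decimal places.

x=-5.011 y=-25.727

eq1: (x + 21.785)² + (y + 4.950)² = 26.7027159383²
eq2: (x + 33.774)² + (y + 38.720)² = 31.5614016260²
eq3: (x + 28.632)² + (y − 47.348)² = 76.7975666104²
eq3−eq1, eq3−eq2 (x²,y² cancel):
  13.694·x − 104.596·y = 2622.295396
  -10.284·x − 172.136·y = 4480.041113
det = 13.694·-172.136 − -104.596·-10.284 = -3432.895648
x = (2622.295396·-172.136 − -104.596·4480.041113) / -3432.895648 = -5.011204
y = (13.694·4480.041113 − 2622.295396·-10.284) / -3432.895648 = -25.726785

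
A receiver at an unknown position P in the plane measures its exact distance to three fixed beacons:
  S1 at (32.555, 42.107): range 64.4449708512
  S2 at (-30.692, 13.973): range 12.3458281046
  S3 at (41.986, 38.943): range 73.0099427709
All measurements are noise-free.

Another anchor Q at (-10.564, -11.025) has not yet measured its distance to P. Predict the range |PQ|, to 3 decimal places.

eq1: (x − 32.555)² + (y − 42.107)² = 64.4449708512²
eq2: (x + 30.692)² + (y − 13.973)² = 12.3458281046²
eq3: (x − 41.986)² + (y − 38.943)² = 73.0099427709²
eq3−eq1, eq3−eq2 (x²,y² cancel):
  -18.862·x + 6.328·y = 730.743504
  -145.356·x − 49.940·y = 3035.894420
det = -18.862·-49.940 − 6.328·-145.356 = 1861.781048
x = (730.743504·-49.940 − 6.328·3035.894420) / 1861.781048 = -29.919990
y = (-18.862·3035.894420 − 730.743504·-145.356) / 1861.781048 = 26.294667
|P − Q| = √((-29.919990 − -10.564)² + (26.294667 − -11.025)²) = 42.040598

42.041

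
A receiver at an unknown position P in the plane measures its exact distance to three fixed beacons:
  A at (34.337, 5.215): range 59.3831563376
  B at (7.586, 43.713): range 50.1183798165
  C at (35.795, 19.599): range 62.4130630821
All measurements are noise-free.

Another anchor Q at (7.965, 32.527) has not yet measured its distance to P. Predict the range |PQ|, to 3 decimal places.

42.554

eq1: (x − 34.337)² + (y − 5.215)² = 59.3831563376²
eq2: (x − 7.586)² + (y − 43.713)² = 50.1183798165²
eq3: (x − 35.795)² + (y − 19.599)² = 62.4130630821²
eq1−eq2, eq1−eq3 (x²,y² cancel):
  -53.502·x + 76.996·y = 1776.655232
  2.916·x + 28.768·y = 90.145845
det = -53.502·28.768 − 76.996·2.916 = -1763.665872
x = (1776.655232·28.768 − 76.996·90.145845) / -1763.665872 = -25.044397
y = (-53.502·90.145845 − 1776.655232·2.916) / -1763.665872 = 5.672112
|P − Q| = √((-25.044397 − 7.965)² + (5.672112 − 32.527)²) = 42.553558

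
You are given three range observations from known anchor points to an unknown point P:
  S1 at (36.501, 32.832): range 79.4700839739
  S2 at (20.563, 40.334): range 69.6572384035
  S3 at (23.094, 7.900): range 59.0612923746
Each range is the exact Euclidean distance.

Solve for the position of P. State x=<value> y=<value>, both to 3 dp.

eq1: (x − 36.501)² + (y − 32.832)² = 79.4700839739²
eq2: (x − 20.563)² + (y − 40.334)² = 69.6572384035²
eq3: (x − 23.094)² + (y − 7.900)² = 59.0612923746²
eq3−eq2, eq3−eq1 (x²,y² cancel):
  -5.062·x + 64.868·y = 90.031084
  26.814·x + 49.864·y = -1012.737601
det = -5.062·49.864 − 64.868·26.814 = -1991.782120
x = (90.031084·49.864 − 64.868·-1012.737601) / -1991.782120 = -35.236571
y = (-5.062·-1012.737601 − 90.031084·26.814) / -1991.782120 = -1.361788

x=-35.237 y=-1.362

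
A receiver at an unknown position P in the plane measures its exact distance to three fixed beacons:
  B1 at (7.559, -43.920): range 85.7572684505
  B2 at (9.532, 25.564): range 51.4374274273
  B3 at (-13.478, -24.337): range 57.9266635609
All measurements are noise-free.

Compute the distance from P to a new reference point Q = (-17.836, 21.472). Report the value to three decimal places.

eq1: (x − 7.559)² + (y + 43.920)² = 85.7572684505²
eq2: (x − 9.532)² + (y − 25.564)² = 51.4374274273²
eq3: (x + 13.478)² + (y + 24.337)² = 57.9266635609²
eq1−eq3, eq1−eq2 (x²,y² cancel):
  -42.074·x + 39.166·y = 2786.651913
  3.946·x + 138.968·y = 3466.772391
det = -42.074·138.968 − 39.166·3.946 = -6001.488668
x = (2786.651913·138.968 − 39.166·3466.772391) / -6001.488668 = -41.902243
y = (-42.074·3466.772391 − 2786.651913·3.946) / -6001.488668 = 26.136367
|P − Q| = √((-41.902243 − -17.836)² + (26.136367 − 21.472)²) = 24.514085

24.514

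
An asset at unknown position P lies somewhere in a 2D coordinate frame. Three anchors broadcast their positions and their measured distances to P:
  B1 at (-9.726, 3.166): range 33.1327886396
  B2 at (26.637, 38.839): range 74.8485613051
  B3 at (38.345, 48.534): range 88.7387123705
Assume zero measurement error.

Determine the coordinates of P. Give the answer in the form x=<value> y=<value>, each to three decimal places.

x=-3.974 y=-29.464

eq1: (x + 9.726)² + (y − 3.166)² = 33.1327886396²
eq2: (x − 26.637)² + (y − 38.839)² = 74.8485613051²
eq3: (x − 38.345)² + (y − 48.534)² = 88.7387123705²
eq1−eq2, eq1−eq3 (x²,y² cancel):
  72.726·x + 71.346·y = -2391.146388
  96.142·x + 90.736·y = -3055.507841
det = 72.726·90.736 − 71.346·96.142 = -260.480796
x = (-2391.146388·90.736 − 71.346·-3055.507841) / -260.480796 = -3.974204
y = (72.726·-3055.507841 − -2391.146388·96.142) / -260.480796 = -29.463718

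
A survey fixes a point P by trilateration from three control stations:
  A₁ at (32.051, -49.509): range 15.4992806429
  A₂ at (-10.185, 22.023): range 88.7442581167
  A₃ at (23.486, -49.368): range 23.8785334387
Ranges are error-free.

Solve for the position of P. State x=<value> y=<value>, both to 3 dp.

x=47.091 y=-45.764

eq1: (x − 32.051)² + (y + 49.509)² = 15.4992806429²
eq2: (x + 10.185)² + (y − 22.023)² = 88.7442581167²
eq3: (x − 23.486)² + (y + 49.368)² = 23.8785334387²
eq3−eq1, eq3−eq2 (x²,y² cancel):
  17.130·x − 0.282·y = 819.572721
  -67.342·x + 142.782·y = -9705.403856
det = 17.130·142.782 − -0.282·-67.342 = 2426.865216
x = (819.572721·142.782 − -0.282·-9705.403856) / 2426.865216 = 47.090917
y = (17.130·-9705.403856 − 819.572721·-67.342) / 2426.865216 = -45.763523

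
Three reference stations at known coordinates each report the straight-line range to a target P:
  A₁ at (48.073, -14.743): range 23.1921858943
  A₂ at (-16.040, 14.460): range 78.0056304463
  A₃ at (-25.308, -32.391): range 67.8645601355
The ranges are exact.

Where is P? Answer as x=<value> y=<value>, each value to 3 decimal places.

eq1: (x − 48.073)² + (y + 14.743)² = 23.1921858943²
eq2: (x + 16.040)² + (y − 14.460)² = 78.0056304463²
eq3: (x + 25.308)² + (y + 32.391)² = 67.8645601355²
eq1−eq3, eq1−eq2 (x²,y² cancel):
  -146.762·x − 35.296·y = -4906.418669
  -128.226·x + 58.406·y = -7608.997073
det = -146.762·58.406 − -35.296·-128.226 = -13097.646268
x = (-4906.418669·58.406 − -35.296·-7608.997073) / -13097.646268 = 42.384062
y = (-146.762·-7608.997073 − -4906.418669·-128.226) / -13097.646268 = -37.226627

x=42.384 y=-37.227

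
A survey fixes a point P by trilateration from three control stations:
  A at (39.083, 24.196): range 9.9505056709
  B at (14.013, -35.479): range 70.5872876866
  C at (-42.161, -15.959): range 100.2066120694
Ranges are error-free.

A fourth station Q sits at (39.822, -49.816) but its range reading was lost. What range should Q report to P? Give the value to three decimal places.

76.248

eq1: (x − 39.083)² + (y − 24.196)² = 9.9505056709²
eq2: (x − 14.013)² + (y + 35.479)² = 70.5872876866²
eq3: (x + 42.161)² + (y + 15.959)² = 100.2066120694²
eq1−eq2, eq1−eq3 (x²,y² cancel):
  -50.140·x − 119.350·y = -5541.356315
  -162.488·x − 80.310·y = -10023.040242
det = -50.140·-80.310 − -119.350·-162.488 = -15366.199400
x = (-5541.356315·-80.310 − -119.350·-10023.040242) / -15366.199400 = 48.888050
y = (-50.140·-10023.040242 − -5541.356315·-162.488) / -15366.199400 = 25.891156
|P − Q| = √((48.888050 − 39.822)² + (25.891156 − -49.816)²) = 76.248061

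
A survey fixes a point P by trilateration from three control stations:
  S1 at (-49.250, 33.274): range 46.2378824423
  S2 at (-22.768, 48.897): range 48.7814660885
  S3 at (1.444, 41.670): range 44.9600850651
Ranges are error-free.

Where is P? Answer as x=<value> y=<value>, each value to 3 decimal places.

x=-16.631 y=0.503

eq1: (x + 49.250)² + (y − 33.274)² = 46.2378824423²
eq2: (x + 22.768)² + (y − 48.897)² = 48.7814660885²
eq3: (x − 1.444)² + (y − 41.670)² = 44.9600850651²
eq2−eq1, eq2−eq3 (x²,y² cancel):
  -52.964·x − 31.246·y = 865.112804
  48.424·x − 14.454·y = -812.602212
det = -52.964·-14.454 − -31.246·48.424 = 2278.597960
x = (865.112804·-14.454 − -31.246·-812.602212) / 2278.597960 = -16.630801
y = (-52.964·-812.602212 − 865.112804·48.424) / 2278.597960 = 0.503134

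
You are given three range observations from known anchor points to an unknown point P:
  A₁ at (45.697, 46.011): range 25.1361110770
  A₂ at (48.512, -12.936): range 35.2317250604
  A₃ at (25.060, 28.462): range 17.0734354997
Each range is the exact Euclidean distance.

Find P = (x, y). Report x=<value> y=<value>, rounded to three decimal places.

x=40.603 y=21.396

eq1: (x − 45.697)² + (y − 46.011)² = 25.1361110770²
eq2: (x − 48.512)² + (y + 12.936)² = 35.2317250604²
eq3: (x − 25.060)² + (y − 28.462)² = 17.0734354997²
eq2−eq1, eq2−eq3 (x²,y² cancel):
  -5.630·x + 117.894·y = 2293.924061
  -46.904·x + 82.796·y = -132.892945
det = -5.630·82.796 − 117.894·-46.904 = 5063.558696
x = (2293.924061·82.796 − 117.894·-132.892945) / 5063.558696 = 40.602870
y = (-5.630·-132.892945 − 2293.924061·-46.904) / 5063.558696 = 21.396494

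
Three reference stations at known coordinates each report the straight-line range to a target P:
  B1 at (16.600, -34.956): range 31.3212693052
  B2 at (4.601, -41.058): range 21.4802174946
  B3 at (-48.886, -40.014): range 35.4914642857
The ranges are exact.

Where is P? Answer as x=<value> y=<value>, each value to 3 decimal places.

x=-14.499 y=-31.230

eq1: (x − 16.600)² + (y + 34.956)² = 31.3212693052²
eq2: (x − 4.601)² + (y + 41.058)² = 21.4802174946²
eq3: (x + 48.886)² + (y + 40.014)² = 35.4914642857²
eq2−eq1, eq2−eq3 (x²,y² cancel):
  23.998·x + 12.204·y = -729.068796
  -106.974·x + 2.088·y = 1485.788333
det = 23.998·2.088 − 12.204·-106.974 = 1355.618520
x = (-729.068796·2.088 − 12.204·1485.788333) / 1355.618520 = -14.498811
y = (23.998·1485.788333 − -729.068796·-106.974) / 1355.618520 = -31.229624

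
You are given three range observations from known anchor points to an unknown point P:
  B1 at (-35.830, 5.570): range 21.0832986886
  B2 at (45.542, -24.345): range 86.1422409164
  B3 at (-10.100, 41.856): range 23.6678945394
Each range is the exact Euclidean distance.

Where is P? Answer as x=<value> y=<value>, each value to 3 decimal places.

eq1: (x + 35.830)² + (y − 5.570)² = 21.0832986886²
eq2: (x − 45.542)² + (y + 24.345)² = 86.1422409164²
eq3: (x + 10.100)² + (y − 41.856)² = 23.6678945394²
eq3−eq1, eq3−eq2 (x²,y² cancel):
  -51.460·x − 72.572·y = -423.457188
  111.284·x − 132.402·y = -6047.498385
det = -51.460·-132.402 − -72.572·111.284 = 14889.509368
x = (-423.457188·-132.402 − -72.572·-6047.498385) / 14889.509368 = -25.710214
y = (-51.460·-6047.498385 − -423.457188·111.284) / 14889.509368 = 24.065822

x=-25.710 y=24.066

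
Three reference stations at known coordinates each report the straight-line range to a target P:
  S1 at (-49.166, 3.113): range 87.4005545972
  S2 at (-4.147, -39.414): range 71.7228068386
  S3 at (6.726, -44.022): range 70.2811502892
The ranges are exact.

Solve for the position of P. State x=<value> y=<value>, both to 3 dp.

x=36.673 y=19.559

eq1: (x + 49.166)² + (y − 3.113)² = 87.4005545972²
eq2: (x + 4.147)² + (y + 39.414)² = 71.7228068386²
eq3: (x − 6.726)² + (y + 44.022)² = 70.2811502892²
eq1−eq3, eq1−eq2 (x²,y² cancel):
  111.784·x − 94.270·y = 2255.606093
  90.038·x − 85.054·y = 1638.370603
det = 111.784·-85.054 − -94.270·90.038 = -1019.794076
x = (2255.606093·-85.054 − -94.270·1638.370603) / -1019.794076 = 36.673212
y = (111.784·1638.370603 − 2255.606093·90.038) / -1019.794076 = 19.559480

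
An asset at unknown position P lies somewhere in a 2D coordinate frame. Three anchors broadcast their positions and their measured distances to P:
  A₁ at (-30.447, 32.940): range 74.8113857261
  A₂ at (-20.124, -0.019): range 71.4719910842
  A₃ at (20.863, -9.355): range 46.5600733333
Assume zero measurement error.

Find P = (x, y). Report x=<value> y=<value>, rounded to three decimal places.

x=44.335 y=30.856

eq1: (x + 30.447)² + (y − 32.940)² = 74.8113857261²
eq2: (x + 20.124)² + (y + 0.019)² = 71.4719910842²
eq3: (x − 20.863)² + (y + 9.355)² = 46.5600733333²
eq3−eq2, eq3−eq1 (x²,y² cancel):
  -81.974·x + 18.672·y = -3058.210138
  -102.620·x + 84.590·y = -1939.620390
det = -81.974·84.590 − 18.672·-102.620 = -5018.060020
x = (-3058.210138·84.590 − 18.672·-1939.620390) / -5018.060020 = 44.335341
y = (-81.974·-1939.620390 − -3058.210138·-102.620) / -5018.060020 = 30.855566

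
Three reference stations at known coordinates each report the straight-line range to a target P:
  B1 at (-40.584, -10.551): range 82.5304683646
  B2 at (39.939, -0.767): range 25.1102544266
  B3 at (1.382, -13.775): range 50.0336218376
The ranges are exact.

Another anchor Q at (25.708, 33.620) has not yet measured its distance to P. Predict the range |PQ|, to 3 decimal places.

13.212

eq1: (x + 40.584)² + (y + 10.551)² = 82.5304683646²
eq2: (x − 39.939)² + (y + 0.767)² = 25.1102544266²
eq3: (x − 1.382)² + (y + 13.775)² = 50.0336218376²
eq3−eq2, eq3−eq1 (x²,y² cancel):
  77.114·x + 26.016·y = 3276.889898
  -83.932·x + 6.448·y = -2741.190786
det = 77.114·6.448 − 26.016·-83.932 = 2680.805984
x = (3276.889898·6.448 − 26.016·-2741.190786) / 2680.805984 = 34.483736
y = (77.114·-2741.190786 − 3276.889898·-83.932) / 2680.805984 = 23.743507
|P − Q| = √((34.483736 − 25.708)² + (23.743507 − 33.620)²) = 13.212064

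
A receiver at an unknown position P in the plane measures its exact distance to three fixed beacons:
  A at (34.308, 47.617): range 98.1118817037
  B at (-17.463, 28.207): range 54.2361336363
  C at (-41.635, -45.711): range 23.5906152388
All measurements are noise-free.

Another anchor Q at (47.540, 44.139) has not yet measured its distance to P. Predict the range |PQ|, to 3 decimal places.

105.349

eq1: (x − 34.308)² + (y − 47.617)² = 98.1118817037²
eq2: (x + 17.463)² + (y − 28.207)² = 54.2361336363²
eq3: (x + 41.635)² + (y + 45.711)² = 23.5906152388²
eq3−eq1, eq3−eq2 (x²,y² cancel):
  151.886·x + 186.656·y = -9447.975397
  48.344·x + 147.836·y = -5107.418592
det = 151.886·147.836 − 186.656·48.344 = 13430.521032
x = (-9447.975397·147.836 − 186.656·-5107.418592) / 13430.521032 = -33.015887
y = (151.886·-5107.418592 − -9447.975397·48.344) / 13430.521032 = -23.751309
|P − Q| = √((-33.015887 − 47.540)² + (-23.751309 − 44.139)²) = 105.348683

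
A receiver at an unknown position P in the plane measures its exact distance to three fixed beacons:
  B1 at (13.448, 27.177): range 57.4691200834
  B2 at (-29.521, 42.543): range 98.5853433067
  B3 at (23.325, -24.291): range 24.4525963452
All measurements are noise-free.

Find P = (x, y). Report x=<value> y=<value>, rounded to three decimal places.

eq1: (x − 13.448)² + (y − 27.177)² = 57.4691200834²
eq2: (x + 29.521)² + (y − 42.543)² = 98.5853433067²
eq3: (x − 23.325)² + (y + 24.291)² = 24.4525963452²
eq1−eq3, eq1−eq2 (x²,y² cancel):
  19.754·x − 102.936·y = 2919.440568
  -85.938·x + 30.732·y = -4654.411895
det = 19.754·30.732 − -102.936·-85.938 = -8239.034040
x = (2919.440568·30.732 − -102.936·-4654.411895) / -8239.034040 = 47.261159
y = (19.754·-4654.411895 − 2919.440568·-85.938) / -8239.034040 = -19.292023

x=47.261 y=-19.292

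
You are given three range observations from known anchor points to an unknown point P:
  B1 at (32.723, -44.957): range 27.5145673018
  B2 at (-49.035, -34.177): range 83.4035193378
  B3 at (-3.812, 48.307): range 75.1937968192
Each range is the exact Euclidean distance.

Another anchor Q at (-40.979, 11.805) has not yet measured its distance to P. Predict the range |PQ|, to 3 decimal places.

79.246

eq1: (x − 32.723)² + (y + 44.957)² = 27.5145673018²
eq2: (x + 49.035)² + (y + 34.177)² = 83.4035193378²
eq3: (x + 3.812)² + (y − 48.307)² = 75.1937968192²
eq3−eq2, eq3−eq1 (x²,y² cancel):
  -90.446·x − 164.968·y = -77.638997
  73.070·x − 186.528·y = 5640.884651
det = -90.446·-186.528 − -164.968·73.070 = 28924.923248
x = (-77.638997·-186.528 − -164.968·5640.884651) / 28924.923248 = 32.672422
y = (-90.446·5640.884651 − -77.638997·73.070) / 28924.923248 = -17.442479
|P − Q| = √((32.672422 − -40.979)² + (-17.442479 − 11.805)²) = 79.246117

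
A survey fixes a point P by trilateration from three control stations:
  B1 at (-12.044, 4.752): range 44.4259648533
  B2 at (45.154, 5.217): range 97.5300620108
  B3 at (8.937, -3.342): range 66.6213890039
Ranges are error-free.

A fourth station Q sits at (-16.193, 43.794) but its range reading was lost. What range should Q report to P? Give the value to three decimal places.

eq1: (x + 12.044)² + (y − 4.752)² = 44.4259648533²
eq2: (x − 45.154)² + (y − 5.217)² = 97.5300620108²
eq3: (x − 8.937)² + (y + 3.342)² = 66.6213890039²
eq2−eq3, eq2−eq1 (x²,y² cancel):
  -72.434·x − 17.118·y = 3098.641651
  -114.396·x − 0.930·y = 5639.985278
det = -72.434·-0.930 − -17.118·-114.396 = -1890.867108
x = (3098.641651·-0.930 − -17.118·5639.985278) / -1890.867108 = -49.534698
y = (-72.434·5639.985278 − 3098.641651·-114.396) / -1890.867108 = 28.587140
|P − Q| = √((-49.534698 − -16.193)² + (28.587140 − 43.794)²) = 36.645838

36.646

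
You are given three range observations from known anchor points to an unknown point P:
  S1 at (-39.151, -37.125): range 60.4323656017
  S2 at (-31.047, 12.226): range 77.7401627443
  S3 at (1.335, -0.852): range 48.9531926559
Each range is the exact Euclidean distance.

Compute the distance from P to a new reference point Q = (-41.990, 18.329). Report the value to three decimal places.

eq1: (x + 39.151)² + (y + 37.125)² = 60.4323656017²
eq2: (x + 31.047)² + (y − 12.226)² = 77.7401627443²
eq3: (x − 1.335)² + (y + 0.852)² = 48.9531926559²
eq3−eq1, eq3−eq2 (x²,y² cancel):
  -80.972·x − 72.546·y = 1652.902556
  -64.764·x + 26.156·y = -2536.234676
det = -80.972·26.156 − -72.546·-64.764 = -6816.272776
x = (1652.902556·26.156 − -72.546·-2536.234676) / -6816.272776 = 20.650635
y = (-80.972·-2536.234676 − 1652.902556·-64.764) / -6816.272776 = -45.833344
|P − Q| = √((20.650635 − -41.990)² + (-45.833344 − 18.329)²) = 89.669703

89.670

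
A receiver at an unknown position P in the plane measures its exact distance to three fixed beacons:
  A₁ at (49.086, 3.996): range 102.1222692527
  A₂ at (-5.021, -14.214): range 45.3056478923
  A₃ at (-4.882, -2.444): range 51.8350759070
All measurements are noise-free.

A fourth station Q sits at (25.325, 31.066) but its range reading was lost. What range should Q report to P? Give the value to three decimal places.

eq1: (x − 49.086)² + (y − 3.996)² = 102.1222692527²
eq2: (x + 5.021)² + (y + 14.214)² = 45.3056478923²
eq3: (x + 4.882)² + (y + 2.444)² = 51.8350759070²
eq2−eq3, eq2−eq1 (x²,y² cancel):
  0.278·x + 23.540·y = -831.714540
  108.214·x + 36.420·y = -6178.200971
det = 0.278·36.420 − 23.540·108.214 = -2537.232800
x = (-831.714540·36.420 − 23.540·-6178.200971) / -2537.232800 = -45.381649
y = (0.278·-6178.200971 − -831.714540·108.214) / -2537.232800 = -34.796026
|P − Q| = √((-45.381649 − 25.325)² + (-34.796026 − 31.066)²) = 96.629377

96.629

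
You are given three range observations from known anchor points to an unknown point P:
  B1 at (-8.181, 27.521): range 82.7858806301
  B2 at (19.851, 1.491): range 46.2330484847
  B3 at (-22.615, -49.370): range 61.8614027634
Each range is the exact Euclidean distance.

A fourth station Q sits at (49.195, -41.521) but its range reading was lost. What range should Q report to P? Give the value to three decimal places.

eq1: (x + 8.181)² + (y − 27.521)² = 82.7858806301²
eq2: (x − 19.851)² + (y − 1.491)² = 46.2330484847²
eq3: (x + 22.615)² + (y + 49.370)² = 61.8614027634²
eq3−eq1, eq3−eq2 (x²,y² cancel):
  28.868·x + 153.782·y = -5151.169803
  84.932·x + 101.722·y = -863.211463
det = 28.868·101.722 − 153.782·84.932 = -10124.502128
x = (-5151.169803·101.722 − 153.782·-863.211463) / -10124.502128 = 38.642978
y = (28.868·-863.211463 − -5151.169803·84.932) / -10124.502128 = -40.750642
|P − Q| = √((38.642978 − 49.195)² + (-40.750642 − -41.521)²) = 10.580105

10.580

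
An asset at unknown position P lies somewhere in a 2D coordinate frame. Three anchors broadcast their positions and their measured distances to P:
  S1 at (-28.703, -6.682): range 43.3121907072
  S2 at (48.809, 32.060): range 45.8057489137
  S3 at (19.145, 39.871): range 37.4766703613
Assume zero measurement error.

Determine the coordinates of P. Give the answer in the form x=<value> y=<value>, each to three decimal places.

eq1: (x + 28.703)² + (y + 6.682)² = 43.3121907072²
eq2: (x − 48.809)² + (y − 32.060)² = 45.8057489137²
eq3: (x − 19.145)² + (y − 39.871)² = 37.4766703613²
eq2−eq1, eq2−eq3 (x²,y² cancel):
  -155.024·x − 77.484·y = -2319.429978
  -59.328·x + 15.622·y = -760.268603
det = -155.024·15.622 − -77.484·-59.328 = -7018.755680
x = (-2319.429978·15.622 − -77.484·-760.268603) / -7018.755680 = 13.555506
y = (-155.024·-760.268603 − -2319.429978·-59.328) / -7018.755680 = 2.813499

x=13.556 y=2.813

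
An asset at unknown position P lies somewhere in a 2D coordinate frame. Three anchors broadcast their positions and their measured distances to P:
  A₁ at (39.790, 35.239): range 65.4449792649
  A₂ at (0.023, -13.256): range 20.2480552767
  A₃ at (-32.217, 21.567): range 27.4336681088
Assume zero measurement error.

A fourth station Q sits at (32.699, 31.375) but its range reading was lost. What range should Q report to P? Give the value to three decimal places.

57.392

eq1: (x − 39.790)² + (y − 35.239)² = 65.4449792649²
eq2: (x − 0.023)² + (y + 13.256)² = 20.2480552767²
eq3: (x + 32.217)² + (y − 21.567)² = 27.4336681088²
eq2−eq3, eq2−eq1 (x²,y² cancel):
  -64.480·x + 69.646·y = 984.726110
  79.534·x + 96.990·y = -1223.752412
det = -64.480·96.990 − 69.646·79.534 = -11793.140164
x = (984.726110·96.990 − 69.646·-1223.752412) / -11793.140164 = -15.325693
y = (-64.480·-1223.752412 − 984.726110·79.534) / -11793.140164 = -0.049889
|P − Q| = √((-15.325693 − 32.699)² + (-0.049889 − 31.375)²) = 57.392463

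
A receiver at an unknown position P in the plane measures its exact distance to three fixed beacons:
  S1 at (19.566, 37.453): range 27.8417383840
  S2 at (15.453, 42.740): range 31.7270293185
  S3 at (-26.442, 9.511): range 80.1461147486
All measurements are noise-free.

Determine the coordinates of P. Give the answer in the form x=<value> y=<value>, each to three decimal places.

x=47.146 y=41.264

eq1: (x − 19.566)² + (y − 37.453)² = 27.8417383840²
eq2: (x − 15.453)² + (y − 42.740)² = 31.7270293185²
eq3: (x + 26.442)² + (y − 9.511)² = 80.1461147486²
eq2−eq3, eq2−eq1 (x²,y² cancel):
  -83.790·x − 66.458·y = -6692.659644
  8.226·x − 10.574·y = -48.505251
det = -83.790·-10.574 − -66.458·8.226 = 1432.678968
x = (-6692.659644·-10.574 − -66.458·-48.505251) / 1432.678968 = 47.145678
y = (-83.790·-48.505251 − -6692.659644·8.226) / 1432.678968 = 41.264006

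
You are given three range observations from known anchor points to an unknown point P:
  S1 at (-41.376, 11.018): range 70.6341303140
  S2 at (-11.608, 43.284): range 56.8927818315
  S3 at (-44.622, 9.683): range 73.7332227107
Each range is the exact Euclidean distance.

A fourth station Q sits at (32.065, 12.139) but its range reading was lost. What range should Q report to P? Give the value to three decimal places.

9.444

eq1: (x + 41.376)² + (y − 11.018)² = 70.6341303140²
eq2: (x + 11.608)² + (y − 43.284)² = 56.8927818315²
eq3: (x + 44.622)² + (y − 9.683)² = 73.7332227107²
eq2−eq3, eq2−eq1 (x²,y² cancel):
  -66.028·x − 67.202·y = -2123.166454
  -59.536·x − 64.532·y = -1927.272361
det = -66.028·-64.532 − -67.202·-59.536 = 259.980624
x = (-2123.166454·-64.532 − -67.202·-1927.272361) / 259.980624 = 28.831458
y = (-66.028·-1927.272361 − -2123.166454·-59.536) / 259.980624 = 3.266018
|P − Q| = √((28.831458 − 32.065)² + (3.266018 − 12.139)²) = 9.443813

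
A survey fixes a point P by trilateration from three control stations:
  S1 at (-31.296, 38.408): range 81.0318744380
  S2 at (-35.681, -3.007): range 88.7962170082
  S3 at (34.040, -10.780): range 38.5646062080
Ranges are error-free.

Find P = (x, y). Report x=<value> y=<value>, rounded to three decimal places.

eq1: (x + 31.296)² + (y − 38.408)² = 81.0318744380²
eq2: (x + 35.681)² + (y + 3.007)² = 88.7962170082²
eq3: (x − 34.040)² + (y + 10.780)² = 38.5646062080²
eq2−eq1, eq2−eq3 (x²,y² cancel):
  8.770·x + 82.830·y = 2491.041750
  139.442·x − 15.546·y = 6390.293493
det = 8.770·-15.546 − 82.830·139.442 = -11686.319280
x = (2491.041750·-15.546 − 82.830·6390.293493) / -11686.319280 = 48.606728
y = (8.770·6390.293493 − 2491.041750·139.442) / -11686.319280 = 24.927692

x=48.607 y=24.928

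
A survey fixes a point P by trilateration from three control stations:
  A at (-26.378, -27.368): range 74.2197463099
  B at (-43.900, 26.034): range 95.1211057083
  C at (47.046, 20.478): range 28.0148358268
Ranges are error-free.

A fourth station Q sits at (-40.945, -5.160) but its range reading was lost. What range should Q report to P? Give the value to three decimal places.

eq1: (x + 26.378)² + (y + 27.368)² = 74.2197463099²
eq2: (x + 43.900)² + (y − 26.034)² = 95.1211057083²
eq3: (x − 47.046)² + (y − 20.478)² = 28.0148358268²
eq2−eq1, eq2−eq3 (x²,y² cancel):
  35.044·x − 106.804·y = 2379.281161
  181.892·x − 11.112·y = 8290.889169
det = 35.044·-11.112 − -106.804·181.892 = 19037.384240
x = (2379.281161·-11.112 − -106.804·8290.889169) / 19037.384240 = 45.124978
y = (35.044·8290.889169 − 2379.281161·181.892) / 19037.384240 = -7.470894
|P − Q| = √((45.124978 − -40.945)² + (-7.470894 − -5.160)²) = 86.100996

86.101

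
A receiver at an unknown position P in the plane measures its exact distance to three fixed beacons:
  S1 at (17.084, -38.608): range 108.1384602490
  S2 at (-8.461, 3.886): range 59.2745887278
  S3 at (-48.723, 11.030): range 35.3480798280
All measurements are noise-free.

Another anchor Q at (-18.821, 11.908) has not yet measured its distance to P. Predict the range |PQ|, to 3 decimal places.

46.336

eq1: (x − 17.084)² + (y + 38.608)² = 108.1384602490²
eq2: (x + 8.461)² + (y − 3.886)² = 59.2745887278²
eq3: (x + 48.723)² + (y − 11.030)² = 35.3480798280²
eq1−eq2, eq1−eq3 (x²,y² cancel):
  -51.090·x + 84.988·y = 6484.698513
  -131.614·x + 99.276·y = 11157.590747
det = -51.090·99.276 − 84.988·-131.614 = 6113.599792
x = (6484.698513·99.276 − 84.988·11157.590747) / 6113.599792 = -49.804764
y = (-51.090·11157.590747 − 6484.698513·-131.614) / 6113.599792 = 46.361523
|P − Q| = √((-49.804764 − -18.821)² + (46.361523 − 11.908)²) = 46.336151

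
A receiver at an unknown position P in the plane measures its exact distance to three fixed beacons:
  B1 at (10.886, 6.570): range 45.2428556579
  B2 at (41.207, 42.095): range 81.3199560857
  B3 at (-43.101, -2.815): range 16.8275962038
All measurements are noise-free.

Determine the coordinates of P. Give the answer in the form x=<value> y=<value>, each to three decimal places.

x=-34.098 y=11.402

eq1: (x − 10.886)² + (y − 6.570)² = 45.2428556579²
eq2: (x − 41.207)² + (y − 42.095)² = 81.3199560857²
eq3: (x + 43.101)² + (y + 2.815)² = 16.8275962038²
eq1−eq3, eq1−eq2 (x²,y² cancel):
  -107.974·x − 18.770·y = 3467.698524
  60.642·x + 71.050·y = -1257.683292
det = -107.974·71.050 − -18.770·60.642 = -6533.302360
x = (3467.698524·71.050 − -18.770·-1257.683292) / -6533.302360 = -34.098110
y = (-107.974·-1257.683292 − 3467.698524·60.642) / -6533.302360 = 11.401750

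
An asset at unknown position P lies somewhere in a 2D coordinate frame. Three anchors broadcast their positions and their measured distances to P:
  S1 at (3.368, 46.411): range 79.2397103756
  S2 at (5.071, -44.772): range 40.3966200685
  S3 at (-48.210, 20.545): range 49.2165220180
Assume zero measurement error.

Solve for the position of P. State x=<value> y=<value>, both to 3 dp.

eq1: (x − 3.368)² + (y − 46.411)² = 79.2397103756²
eq2: (x − 5.071)² + (y + 44.772)² = 40.3966200685²
eq3: (x + 48.210)² + (y − 20.545)² = 49.2165220180²
eq2−eq1, eq2−eq3 (x²,y² cancel):
  -3.406·x + 182.366·y = -4511.967467
  -106.562·x + 130.634·y = -74.325027
det = -3.406·130.634 − 182.366·-106.562 = 18988.346288
x = (-4511.967467·130.634 − 182.366·-74.325027) / 18988.346288 = -30.327128
y = (-3.406·-74.325027 − -4511.967467·-106.562) / 18988.346288 = -25.307687

x=-30.327 y=-25.308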